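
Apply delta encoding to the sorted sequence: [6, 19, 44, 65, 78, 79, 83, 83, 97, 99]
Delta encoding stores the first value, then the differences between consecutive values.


First value: 6
Deltas:
  19 - 6 = 13
  44 - 19 = 25
  65 - 44 = 21
  78 - 65 = 13
  79 - 78 = 1
  83 - 79 = 4
  83 - 83 = 0
  97 - 83 = 14
  99 - 97 = 2


Delta encoded: [6, 13, 25, 21, 13, 1, 4, 0, 14, 2]


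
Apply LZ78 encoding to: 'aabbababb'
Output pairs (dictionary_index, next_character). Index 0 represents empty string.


LZ78 encoding steps:
Dictionary: {0: ''}
Step 1: w='' (idx 0), next='a' -> output (0, 'a'), add 'a' as idx 1
Step 2: w='a' (idx 1), next='b' -> output (1, 'b'), add 'ab' as idx 2
Step 3: w='' (idx 0), next='b' -> output (0, 'b'), add 'b' as idx 3
Step 4: w='ab' (idx 2), next='a' -> output (2, 'a'), add 'aba' as idx 4
Step 5: w='b' (idx 3), next='b' -> output (3, 'b'), add 'bb' as idx 5


Encoded: [(0, 'a'), (1, 'b'), (0, 'b'), (2, 'a'), (3, 'b')]


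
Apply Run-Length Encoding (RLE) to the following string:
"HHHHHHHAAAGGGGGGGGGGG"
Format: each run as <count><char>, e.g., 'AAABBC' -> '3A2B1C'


Scanning runs left to right:
  i=0: run of 'H' x 7 -> '7H'
  i=7: run of 'A' x 3 -> '3A'
  i=10: run of 'G' x 11 -> '11G'

RLE = 7H3A11G


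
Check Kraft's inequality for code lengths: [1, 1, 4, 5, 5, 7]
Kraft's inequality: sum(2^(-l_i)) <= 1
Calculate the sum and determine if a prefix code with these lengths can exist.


Sum = 2^(-1) + 2^(-1) + 2^(-4) + 2^(-5) + 2^(-5) + 2^(-7)
    = 0.5 + 0.5 + 0.0625 + 0.03125 + 0.03125 + 0.0078125
    = 145/128 = 1.1328125
Since 1.1328125 > 1, Kraft's inequality is NOT satisfied.
A prefix code with these lengths CANNOT exist.

Kraft sum = 1.1328125. Not satisfied.


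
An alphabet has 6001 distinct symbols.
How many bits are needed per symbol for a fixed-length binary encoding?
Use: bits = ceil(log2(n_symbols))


log2(6001) = 12.551
Bracket: 2^12 = 4096 < 6001 <= 2^13 = 8192
So ceil(log2(6001)) = 13

bits = ceil(log2(6001)) = ceil(12.551) = 13 bits


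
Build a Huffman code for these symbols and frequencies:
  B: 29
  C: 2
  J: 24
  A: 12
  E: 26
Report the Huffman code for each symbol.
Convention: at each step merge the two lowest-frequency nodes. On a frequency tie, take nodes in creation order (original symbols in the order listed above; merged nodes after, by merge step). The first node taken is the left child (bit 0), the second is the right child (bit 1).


Huffman tree construction:
Step 1: Merge C(2) + A(12) = 14
Step 2: Merge (C+A)(14) + J(24) = 38
Step 3: Merge E(26) + B(29) = 55
Step 4: Merge ((C+A)+J)(38) + (E+B)(55) = 93
Read each symbol's code off the tree from the root (left child = 0, right child = 1).

Codes:
  B: 11 (length 2)
  C: 000 (length 3)
  J: 01 (length 2)
  A: 001 (length 3)
  E: 10 (length 2)
Average code length: 200/93 = 2.1505 bits/symbol


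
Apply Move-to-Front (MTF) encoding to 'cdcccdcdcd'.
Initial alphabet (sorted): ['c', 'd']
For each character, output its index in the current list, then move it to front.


MTF encoding:
'c': index 0 in ['c', 'd'] -> ['c', 'd']
'd': index 1 in ['c', 'd'] -> ['d', 'c']
'c': index 1 in ['d', 'c'] -> ['c', 'd']
'c': index 0 in ['c', 'd'] -> ['c', 'd']
'c': index 0 in ['c', 'd'] -> ['c', 'd']
'd': index 1 in ['c', 'd'] -> ['d', 'c']
'c': index 1 in ['d', 'c'] -> ['c', 'd']
'd': index 1 in ['c', 'd'] -> ['d', 'c']
'c': index 1 in ['d', 'c'] -> ['c', 'd']
'd': index 1 in ['c', 'd'] -> ['d', 'c']


Output: [0, 1, 1, 0, 0, 1, 1, 1, 1, 1]


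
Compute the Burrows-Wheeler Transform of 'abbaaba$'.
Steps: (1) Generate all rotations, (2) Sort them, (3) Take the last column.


Rotations (sorted):
  0: $abbaaba -> last char: a
  1: a$abbaab -> last char: b
  2: aaba$abb -> last char: b
  3: aba$abba -> last char: a
  4: abbaaba$ -> last char: $
  5: ba$abbaa -> last char: a
  6: baaba$ab -> last char: b
  7: bbaaba$a -> last char: a


BWT = abba$aba


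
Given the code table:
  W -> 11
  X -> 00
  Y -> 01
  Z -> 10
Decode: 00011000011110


Decoding:
00 -> X
01 -> Y
10 -> Z
00 -> X
01 -> Y
11 -> W
10 -> Z


Result: XYZXYWZ


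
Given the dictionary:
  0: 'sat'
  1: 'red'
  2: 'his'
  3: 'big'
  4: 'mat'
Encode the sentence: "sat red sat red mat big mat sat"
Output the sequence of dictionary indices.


Look up each word in the dictionary:
  'sat' -> 0
  'red' -> 1
  'sat' -> 0
  'red' -> 1
  'mat' -> 4
  'big' -> 3
  'mat' -> 4
  'sat' -> 0

Encoded: [0, 1, 0, 1, 4, 3, 4, 0]


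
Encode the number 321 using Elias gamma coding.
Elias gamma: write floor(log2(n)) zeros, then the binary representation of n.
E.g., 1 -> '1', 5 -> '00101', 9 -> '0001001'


num_bits = floor(log2(321)) + 1 = 9
leading_zeros = num_bits - 1 = 8
binary(321) = 101000001

Elias gamma(321) = '00000000' + '101000001' = 00000000101000001 (17 bits)


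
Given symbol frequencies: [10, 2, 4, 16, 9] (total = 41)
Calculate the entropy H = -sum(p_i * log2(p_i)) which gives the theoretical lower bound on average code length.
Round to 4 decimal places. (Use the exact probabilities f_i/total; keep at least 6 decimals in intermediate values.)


Per-symbol terms -p_i * log2(p_i) with p_i = f_i/41:
  p = 10/41 = 0.243902: log2(p) = -2.035624, -p*log2(p) = 0.496494
  p = 2/41 = 0.048780: log2(p) = -4.357552, -p*log2(p) = 0.212564
  p = 4/41 = 0.097561: log2(p) = -3.357552, -p*log2(p) = 0.327566
  p = 16/41 = 0.390244: log2(p) = -1.357552, -p*log2(p) = 0.529776
  p = 9/41 = 0.219512: log2(p) = -2.187627, -p*log2(p) = 0.480211
H = 0.496494 + 0.212564 + 0.327566 + 0.529776 + 0.480211 = 2.046611

H = 2.0466 bits/symbol


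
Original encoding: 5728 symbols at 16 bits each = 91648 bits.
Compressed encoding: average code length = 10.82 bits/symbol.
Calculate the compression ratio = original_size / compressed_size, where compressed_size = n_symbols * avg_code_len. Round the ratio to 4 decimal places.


original_size = n_symbols * orig_bits = 5728 * 16 = 91648 bits
compressed_size = n_symbols * avg_code_len = 5728 * 10.82 = 61976.96 bits
ratio = original_size / compressed_size = 91648 / 61976.96 = 1.4787

Compression ratio = 1.4787


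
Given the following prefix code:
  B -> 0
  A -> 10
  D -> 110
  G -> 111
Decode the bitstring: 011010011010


Decoding step by step:
Bits 0 -> B
Bits 110 -> D
Bits 10 -> A
Bits 0 -> B
Bits 110 -> D
Bits 10 -> A


Decoded message: BDABDA


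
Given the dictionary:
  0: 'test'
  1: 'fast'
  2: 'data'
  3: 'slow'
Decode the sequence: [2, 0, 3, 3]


Look up each index in the dictionary:
  2 -> 'data'
  0 -> 'test'
  3 -> 'slow'
  3 -> 'slow'

Decoded: "data test slow slow"


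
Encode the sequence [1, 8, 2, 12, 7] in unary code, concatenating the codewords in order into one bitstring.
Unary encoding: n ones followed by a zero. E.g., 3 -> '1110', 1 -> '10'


Encode each number as n ones followed by a terminating 0:
  1 -> 10 (2 bits)
  8 -> 111111110 (9 bits)
  2 -> 110 (3 bits)
  12 -> 1111111111110 (13 bits)
  7 -> 11111110 (8 bits)
Total length = 2 + 9 + 3 + 13 + 8 = 35 bits.

Unary([1, 8, 2, 12, 7]) = 10111111110110111111111111011111110 (35 bits)


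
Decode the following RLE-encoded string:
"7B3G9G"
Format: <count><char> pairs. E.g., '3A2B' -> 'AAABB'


Expanding each <count><char> pair:
  7B -> 'BBBBBBB'
  3G -> 'GGG'
  9G -> 'GGGGGGGGG'

Decoded = BBBBBBBGGGGGGGGGGGG


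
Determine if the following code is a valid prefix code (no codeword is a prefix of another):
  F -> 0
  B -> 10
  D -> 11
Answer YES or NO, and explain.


Checking each pair (does one codeword prefix another?):
  F='0' vs B='10': no prefix
  F='0' vs D='11': no prefix
  B='10' vs F='0': no prefix
  B='10' vs D='11': no prefix
  D='11' vs F='0': no prefix
  D='11' vs B='10': no prefix
No violation found over all pairs.

YES -- this is a valid prefix code. No codeword is a prefix of any other codeword.


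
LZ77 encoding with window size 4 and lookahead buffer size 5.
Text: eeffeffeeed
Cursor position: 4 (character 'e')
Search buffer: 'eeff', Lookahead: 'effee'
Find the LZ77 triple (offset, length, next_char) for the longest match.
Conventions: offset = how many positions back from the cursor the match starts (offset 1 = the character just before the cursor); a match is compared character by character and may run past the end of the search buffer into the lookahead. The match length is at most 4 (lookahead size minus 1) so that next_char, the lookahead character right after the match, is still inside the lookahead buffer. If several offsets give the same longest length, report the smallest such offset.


Try each offset into the search buffer:
  offset=1 (pos 3, char 'f'): match length 0
  offset=2 (pos 2, char 'f'): match length 0
  offset=3 (pos 1, char 'e'): match length 4
  offset=4 (pos 0, char 'e'): match length 1
Longest match has length 4 at offset 3.
next_char = character at position 4 + 4 = 8 -> 'e'

Best match: offset=3, length=4 (matching 'effe' starting at position 1)
LZ77 triple: (3, 4, 'e')


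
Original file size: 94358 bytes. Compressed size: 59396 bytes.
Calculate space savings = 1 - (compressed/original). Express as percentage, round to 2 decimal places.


ratio = compressed/original = 59396/94358 = 0.629475
savings = 1 - ratio = 1 - 0.629475 = 0.370525
as a percentage: 0.370525 * 100 = 37.05%

Space savings = 1 - 59396/94358 = 37.05%


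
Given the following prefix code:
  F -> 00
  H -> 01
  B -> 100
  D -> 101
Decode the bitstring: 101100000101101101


Decoding step by step:
Bits 101 -> D
Bits 100 -> B
Bits 00 -> F
Bits 01 -> H
Bits 01 -> H
Bits 101 -> D
Bits 101 -> D


Decoded message: DBFHHDD


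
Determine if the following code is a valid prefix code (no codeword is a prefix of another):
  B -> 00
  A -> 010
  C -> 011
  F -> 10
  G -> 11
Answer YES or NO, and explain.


Checking each pair (does one codeword prefix another?):
  B='00' vs A='010': no prefix
  B='00' vs C='011': no prefix
  B='00' vs F='10': no prefix
  B='00' vs G='11': no prefix
  A='010' vs B='00': no prefix
  A='010' vs C='011': no prefix
  A='010' vs F='10': no prefix
  A='010' vs G='11': no prefix
  C='011' vs B='00': no prefix
  C='011' vs A='010': no prefix
  C='011' vs F='10': no prefix
  C='011' vs G='11': no prefix
  F='10' vs B='00': no prefix
  F='10' vs A='010': no prefix
  F='10' vs C='011': no prefix
  F='10' vs G='11': no prefix
  G='11' vs B='00': no prefix
  G='11' vs A='010': no prefix
  G='11' vs C='011': no prefix
  G='11' vs F='10': no prefix
No violation found over all pairs.

YES -- this is a valid prefix code. No codeword is a prefix of any other codeword.


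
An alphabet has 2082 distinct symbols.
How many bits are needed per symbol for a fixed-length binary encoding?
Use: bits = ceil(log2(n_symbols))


log2(2082) = 11.0238
Bracket: 2^11 = 2048 < 2082 <= 2^12 = 4096
So ceil(log2(2082)) = 12

bits = ceil(log2(2082)) = ceil(11.0238) = 12 bits


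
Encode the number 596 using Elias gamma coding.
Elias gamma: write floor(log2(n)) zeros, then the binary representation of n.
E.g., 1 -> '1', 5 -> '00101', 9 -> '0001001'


num_bits = floor(log2(596)) + 1 = 10
leading_zeros = num_bits - 1 = 9
binary(596) = 1001010100

Elias gamma(596) = '000000000' + '1001010100' = 0000000001001010100 (19 bits)


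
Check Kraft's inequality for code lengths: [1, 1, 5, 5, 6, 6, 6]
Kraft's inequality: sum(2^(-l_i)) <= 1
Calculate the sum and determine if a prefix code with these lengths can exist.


Sum = 2^(-1) + 2^(-1) + 2^(-5) + 2^(-5) + 2^(-6) + 2^(-6) + 2^(-6)
    = 0.5 + 0.5 + 0.03125 + 0.03125 + 0.015625 + 0.015625 + 0.015625
    = 71/64 = 1.109375
Since 1.109375 > 1, Kraft's inequality is NOT satisfied.
A prefix code with these lengths CANNOT exist.

Kraft sum = 1.109375. Not satisfied.


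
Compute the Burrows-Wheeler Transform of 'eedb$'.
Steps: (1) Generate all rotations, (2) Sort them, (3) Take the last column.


Rotations (sorted):
  0: $eedb -> last char: b
  1: b$eed -> last char: d
  2: db$ee -> last char: e
  3: edb$e -> last char: e
  4: eedb$ -> last char: $


BWT = bdee$


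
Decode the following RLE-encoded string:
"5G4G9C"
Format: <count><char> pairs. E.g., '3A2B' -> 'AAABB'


Expanding each <count><char> pair:
  5G -> 'GGGGG'
  4G -> 'GGGG'
  9C -> 'CCCCCCCCC'

Decoded = GGGGGGGGGCCCCCCCCC


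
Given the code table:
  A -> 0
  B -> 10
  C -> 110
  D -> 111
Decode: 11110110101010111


Decoding:
111 -> D
10 -> B
110 -> C
10 -> B
10 -> B
10 -> B
111 -> D


Result: DBCBBBD


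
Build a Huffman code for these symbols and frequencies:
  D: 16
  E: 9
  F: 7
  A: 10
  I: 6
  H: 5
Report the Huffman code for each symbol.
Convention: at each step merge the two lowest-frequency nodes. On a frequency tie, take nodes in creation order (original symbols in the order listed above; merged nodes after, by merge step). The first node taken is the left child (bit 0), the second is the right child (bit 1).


Huffman tree construction:
Step 1: Merge H(5) + I(6) = 11
Step 2: Merge F(7) + E(9) = 16
Step 3: Merge A(10) + (H+I)(11) = 21
Step 4: Merge D(16) + (F+E)(16) = 32
Step 5: Merge (A+(H+I))(21) + (D+(F+E))(32) = 53
Read each symbol's code off the tree from the root (left child = 0, right child = 1).

Codes:
  D: 10 (length 2)
  E: 111 (length 3)
  F: 110 (length 3)
  A: 00 (length 2)
  I: 011 (length 3)
  H: 010 (length 3)
Average code length: 133/53 = 2.5094 bits/symbol


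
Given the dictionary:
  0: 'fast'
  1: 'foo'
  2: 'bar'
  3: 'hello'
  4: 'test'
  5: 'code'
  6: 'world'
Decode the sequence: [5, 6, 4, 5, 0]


Look up each index in the dictionary:
  5 -> 'code'
  6 -> 'world'
  4 -> 'test'
  5 -> 'code'
  0 -> 'fast'

Decoded: "code world test code fast"


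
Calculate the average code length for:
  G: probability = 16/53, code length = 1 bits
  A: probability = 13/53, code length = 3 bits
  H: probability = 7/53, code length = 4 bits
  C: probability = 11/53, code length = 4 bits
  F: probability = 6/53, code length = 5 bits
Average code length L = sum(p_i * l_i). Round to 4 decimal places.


Weighted contributions p_i * l_i:
  G: (16/53) * 1 = 16/53
  A: (13/53) * 3 = 39/53
  H: (7/53) * 4 = 28/53
  C: (11/53) * 4 = 44/53
  F: (6/53) * 5 = 30/53
Sum = (16 + 39 + 28 + 44 + 30)/53 = 157/53

L = 157/53 = 2.9623 bits/symbol


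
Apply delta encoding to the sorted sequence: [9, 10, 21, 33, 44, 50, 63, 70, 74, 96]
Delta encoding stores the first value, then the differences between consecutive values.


First value: 9
Deltas:
  10 - 9 = 1
  21 - 10 = 11
  33 - 21 = 12
  44 - 33 = 11
  50 - 44 = 6
  63 - 50 = 13
  70 - 63 = 7
  74 - 70 = 4
  96 - 74 = 22


Delta encoded: [9, 1, 11, 12, 11, 6, 13, 7, 4, 22]


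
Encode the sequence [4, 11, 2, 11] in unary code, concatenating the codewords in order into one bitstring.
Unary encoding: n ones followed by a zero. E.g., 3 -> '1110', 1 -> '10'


Encode each number as n ones followed by a terminating 0:
  4 -> 11110 (5 bits)
  11 -> 111111111110 (12 bits)
  2 -> 110 (3 bits)
  11 -> 111111111110 (12 bits)
Total length = 5 + 12 + 3 + 12 = 32 bits.

Unary([4, 11, 2, 11]) = 11110111111111110110111111111110 (32 bits)


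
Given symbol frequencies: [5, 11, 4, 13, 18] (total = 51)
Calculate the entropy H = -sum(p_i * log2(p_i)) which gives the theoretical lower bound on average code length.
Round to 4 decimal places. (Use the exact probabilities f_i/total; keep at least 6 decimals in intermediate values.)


Per-symbol terms -p_i * log2(p_i) with p_i = f_i/51:
  p = 5/51 = 0.098039: log2(p) = -3.350497, -p*log2(p) = 0.328480
  p = 11/51 = 0.215686: log2(p) = -2.212994, -p*log2(p) = 0.477312
  p = 4/51 = 0.078431: log2(p) = -3.672425, -p*log2(p) = 0.288033
  p = 13/51 = 0.254902: log2(p) = -1.971986, -p*log2(p) = 0.502663
  p = 18/51 = 0.352941: log2(p) = -1.502500, -p*log2(p) = 0.530294
H = 0.328480 + 0.477312 + 0.288033 + 0.502663 + 0.530294 = 2.126782

H = 2.1268 bits/symbol


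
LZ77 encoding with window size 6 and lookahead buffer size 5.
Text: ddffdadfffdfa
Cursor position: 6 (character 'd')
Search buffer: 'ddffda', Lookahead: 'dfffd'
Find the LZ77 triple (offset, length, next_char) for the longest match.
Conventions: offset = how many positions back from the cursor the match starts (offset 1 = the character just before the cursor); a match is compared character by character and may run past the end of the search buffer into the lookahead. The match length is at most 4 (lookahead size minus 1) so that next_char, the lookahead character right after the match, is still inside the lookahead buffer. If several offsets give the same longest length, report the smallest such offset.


Try each offset into the search buffer:
  offset=1 (pos 5, char 'a'): match length 0
  offset=2 (pos 4, char 'd'): match length 1
  offset=3 (pos 3, char 'f'): match length 0
  offset=4 (pos 2, char 'f'): match length 0
  offset=5 (pos 1, char 'd'): match length 3
  offset=6 (pos 0, char 'd'): match length 1
Longest match has length 3 at offset 5.
next_char = character at position 6 + 3 = 9 -> 'f'

Best match: offset=5, length=3 (matching 'dff' starting at position 1)
LZ77 triple: (5, 3, 'f')


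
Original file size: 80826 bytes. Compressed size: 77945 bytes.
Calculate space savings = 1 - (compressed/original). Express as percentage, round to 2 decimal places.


ratio = compressed/original = 77945/80826 = 0.964356
savings = 1 - ratio = 1 - 0.964356 = 0.035644
as a percentage: 0.035644 * 100 = 3.56%

Space savings = 1 - 77945/80826 = 3.56%


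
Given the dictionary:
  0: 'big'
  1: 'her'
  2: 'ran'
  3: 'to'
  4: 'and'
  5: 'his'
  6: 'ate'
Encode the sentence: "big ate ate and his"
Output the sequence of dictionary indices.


Look up each word in the dictionary:
  'big' -> 0
  'ate' -> 6
  'ate' -> 6
  'and' -> 4
  'his' -> 5

Encoded: [0, 6, 6, 4, 5]


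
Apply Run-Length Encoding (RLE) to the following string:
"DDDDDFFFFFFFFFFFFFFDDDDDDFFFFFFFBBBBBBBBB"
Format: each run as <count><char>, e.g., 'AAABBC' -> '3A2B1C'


Scanning runs left to right:
  i=0: run of 'D' x 5 -> '5D'
  i=5: run of 'F' x 14 -> '14F'
  i=19: run of 'D' x 6 -> '6D'
  i=25: run of 'F' x 7 -> '7F'
  i=32: run of 'B' x 9 -> '9B'

RLE = 5D14F6D7F9B


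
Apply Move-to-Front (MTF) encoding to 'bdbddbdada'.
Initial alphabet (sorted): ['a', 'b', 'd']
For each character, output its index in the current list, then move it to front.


MTF encoding:
'b': index 1 in ['a', 'b', 'd'] -> ['b', 'a', 'd']
'd': index 2 in ['b', 'a', 'd'] -> ['d', 'b', 'a']
'b': index 1 in ['d', 'b', 'a'] -> ['b', 'd', 'a']
'd': index 1 in ['b', 'd', 'a'] -> ['d', 'b', 'a']
'd': index 0 in ['d', 'b', 'a'] -> ['d', 'b', 'a']
'b': index 1 in ['d', 'b', 'a'] -> ['b', 'd', 'a']
'd': index 1 in ['b', 'd', 'a'] -> ['d', 'b', 'a']
'a': index 2 in ['d', 'b', 'a'] -> ['a', 'd', 'b']
'd': index 1 in ['a', 'd', 'b'] -> ['d', 'a', 'b']
'a': index 1 in ['d', 'a', 'b'] -> ['a', 'd', 'b']


Output: [1, 2, 1, 1, 0, 1, 1, 2, 1, 1]


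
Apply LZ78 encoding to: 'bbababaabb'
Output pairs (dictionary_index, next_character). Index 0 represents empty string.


LZ78 encoding steps:
Dictionary: {0: ''}
Step 1: w='' (idx 0), next='b' -> output (0, 'b'), add 'b' as idx 1
Step 2: w='b' (idx 1), next='a' -> output (1, 'a'), add 'ba' as idx 2
Step 3: w='ba' (idx 2), next='b' -> output (2, 'b'), add 'bab' as idx 3
Step 4: w='' (idx 0), next='a' -> output (0, 'a'), add 'a' as idx 4
Step 5: w='a' (idx 4), next='b' -> output (4, 'b'), add 'ab' as idx 5
Step 6: w='b' (idx 1), end of input -> output (1, '')


Encoded: [(0, 'b'), (1, 'a'), (2, 'b'), (0, 'a'), (4, 'b'), (1, '')]


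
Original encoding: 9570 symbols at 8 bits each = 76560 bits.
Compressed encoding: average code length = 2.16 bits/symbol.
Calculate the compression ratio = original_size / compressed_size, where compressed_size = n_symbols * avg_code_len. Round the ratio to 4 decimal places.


original_size = n_symbols * orig_bits = 9570 * 8 = 76560 bits
compressed_size = n_symbols * avg_code_len = 9570 * 2.16 = 20671.2 bits
ratio = original_size / compressed_size = 76560 / 20671.2 = 3.7037

Compression ratio = 3.7037


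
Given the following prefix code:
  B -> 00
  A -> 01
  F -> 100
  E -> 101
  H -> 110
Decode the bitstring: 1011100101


Decoding step by step:
Bits 101 -> E
Bits 110 -> H
Bits 01 -> A
Bits 01 -> A


Decoded message: EHAA


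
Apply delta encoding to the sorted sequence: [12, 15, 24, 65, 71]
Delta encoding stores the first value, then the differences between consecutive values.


First value: 12
Deltas:
  15 - 12 = 3
  24 - 15 = 9
  65 - 24 = 41
  71 - 65 = 6


Delta encoded: [12, 3, 9, 41, 6]


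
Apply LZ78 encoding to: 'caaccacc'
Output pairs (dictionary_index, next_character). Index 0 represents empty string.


LZ78 encoding steps:
Dictionary: {0: ''}
Step 1: w='' (idx 0), next='c' -> output (0, 'c'), add 'c' as idx 1
Step 2: w='' (idx 0), next='a' -> output (0, 'a'), add 'a' as idx 2
Step 3: w='a' (idx 2), next='c' -> output (2, 'c'), add 'ac' as idx 3
Step 4: w='c' (idx 1), next='a' -> output (1, 'a'), add 'ca' as idx 4
Step 5: w='c' (idx 1), next='c' -> output (1, 'c'), add 'cc' as idx 5


Encoded: [(0, 'c'), (0, 'a'), (2, 'c'), (1, 'a'), (1, 'c')]


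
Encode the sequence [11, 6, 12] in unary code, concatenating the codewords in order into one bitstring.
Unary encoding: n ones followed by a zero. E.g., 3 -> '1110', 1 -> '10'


Encode each number as n ones followed by a terminating 0:
  11 -> 111111111110 (12 bits)
  6 -> 1111110 (7 bits)
  12 -> 1111111111110 (13 bits)
Total length = 12 + 7 + 13 = 32 bits.

Unary([11, 6, 12]) = 11111111111011111101111111111110 (32 bits)


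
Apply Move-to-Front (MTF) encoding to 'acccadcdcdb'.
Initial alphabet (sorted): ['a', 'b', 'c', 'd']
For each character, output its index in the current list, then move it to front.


MTF encoding:
'a': index 0 in ['a', 'b', 'c', 'd'] -> ['a', 'b', 'c', 'd']
'c': index 2 in ['a', 'b', 'c', 'd'] -> ['c', 'a', 'b', 'd']
'c': index 0 in ['c', 'a', 'b', 'd'] -> ['c', 'a', 'b', 'd']
'c': index 0 in ['c', 'a', 'b', 'd'] -> ['c', 'a', 'b', 'd']
'a': index 1 in ['c', 'a', 'b', 'd'] -> ['a', 'c', 'b', 'd']
'd': index 3 in ['a', 'c', 'b', 'd'] -> ['d', 'a', 'c', 'b']
'c': index 2 in ['d', 'a', 'c', 'b'] -> ['c', 'd', 'a', 'b']
'd': index 1 in ['c', 'd', 'a', 'b'] -> ['d', 'c', 'a', 'b']
'c': index 1 in ['d', 'c', 'a', 'b'] -> ['c', 'd', 'a', 'b']
'd': index 1 in ['c', 'd', 'a', 'b'] -> ['d', 'c', 'a', 'b']
'b': index 3 in ['d', 'c', 'a', 'b'] -> ['b', 'd', 'c', 'a']


Output: [0, 2, 0, 0, 1, 3, 2, 1, 1, 1, 3]


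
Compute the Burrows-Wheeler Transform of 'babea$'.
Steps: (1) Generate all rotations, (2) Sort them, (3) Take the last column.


Rotations (sorted):
  0: $babea -> last char: a
  1: a$babe -> last char: e
  2: abea$b -> last char: b
  3: babea$ -> last char: $
  4: bea$ba -> last char: a
  5: ea$bab -> last char: b


BWT = aeb$ab


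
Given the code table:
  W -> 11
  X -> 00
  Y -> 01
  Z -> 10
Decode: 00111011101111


Decoding:
00 -> X
11 -> W
10 -> Z
11 -> W
10 -> Z
11 -> W
11 -> W


Result: XWZWZWW


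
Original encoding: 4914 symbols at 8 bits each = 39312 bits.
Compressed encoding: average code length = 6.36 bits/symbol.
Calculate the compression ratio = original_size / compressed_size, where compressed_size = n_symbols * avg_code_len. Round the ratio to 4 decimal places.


original_size = n_symbols * orig_bits = 4914 * 8 = 39312 bits
compressed_size = n_symbols * avg_code_len = 4914 * 6.36 = 31253.04 bits
ratio = original_size / compressed_size = 39312 / 31253.04 = 1.2579

Compression ratio = 1.2579


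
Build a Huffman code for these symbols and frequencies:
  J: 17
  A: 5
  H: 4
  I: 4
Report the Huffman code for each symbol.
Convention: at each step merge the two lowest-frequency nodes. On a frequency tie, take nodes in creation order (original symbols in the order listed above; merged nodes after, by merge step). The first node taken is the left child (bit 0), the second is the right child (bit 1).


Huffman tree construction:
Step 1: Merge H(4) + I(4) = 8
Step 2: Merge A(5) + (H+I)(8) = 13
Step 3: Merge (A+(H+I))(13) + J(17) = 30
Read each symbol's code off the tree from the root (left child = 0, right child = 1).

Codes:
  J: 1 (length 1)
  A: 00 (length 2)
  H: 010 (length 3)
  I: 011 (length 3)
Average code length: 51/30 = 1.7000 bits/symbol


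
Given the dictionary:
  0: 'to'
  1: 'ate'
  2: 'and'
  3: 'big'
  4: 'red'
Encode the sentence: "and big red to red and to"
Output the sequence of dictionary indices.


Look up each word in the dictionary:
  'and' -> 2
  'big' -> 3
  'red' -> 4
  'to' -> 0
  'red' -> 4
  'and' -> 2
  'to' -> 0

Encoded: [2, 3, 4, 0, 4, 2, 0]


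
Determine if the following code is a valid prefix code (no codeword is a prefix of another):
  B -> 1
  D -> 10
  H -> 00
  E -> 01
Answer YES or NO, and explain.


Checking each pair (does one codeword prefix another?):
  B='1' vs D='10': prefix -- VIOLATION

NO -- this is NOT a valid prefix code. B (1) is a prefix of D (10).


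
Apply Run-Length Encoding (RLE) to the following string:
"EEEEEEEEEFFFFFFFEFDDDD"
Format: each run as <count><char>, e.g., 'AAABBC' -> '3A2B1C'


Scanning runs left to right:
  i=0: run of 'E' x 9 -> '9E'
  i=9: run of 'F' x 7 -> '7F'
  i=16: run of 'E' x 1 -> '1E'
  i=17: run of 'F' x 1 -> '1F'
  i=18: run of 'D' x 4 -> '4D'

RLE = 9E7F1E1F4D


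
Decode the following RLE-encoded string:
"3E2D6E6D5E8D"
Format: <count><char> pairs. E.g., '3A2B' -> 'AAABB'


Expanding each <count><char> pair:
  3E -> 'EEE'
  2D -> 'DD'
  6E -> 'EEEEEE'
  6D -> 'DDDDDD'
  5E -> 'EEEEE'
  8D -> 'DDDDDDDD'

Decoded = EEEDDEEEEEEDDDDDDEEEEEDDDDDDDD


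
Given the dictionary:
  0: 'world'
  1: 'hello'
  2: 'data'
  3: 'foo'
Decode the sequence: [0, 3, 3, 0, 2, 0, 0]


Look up each index in the dictionary:
  0 -> 'world'
  3 -> 'foo'
  3 -> 'foo'
  0 -> 'world'
  2 -> 'data'
  0 -> 'world'
  0 -> 'world'

Decoded: "world foo foo world data world world"


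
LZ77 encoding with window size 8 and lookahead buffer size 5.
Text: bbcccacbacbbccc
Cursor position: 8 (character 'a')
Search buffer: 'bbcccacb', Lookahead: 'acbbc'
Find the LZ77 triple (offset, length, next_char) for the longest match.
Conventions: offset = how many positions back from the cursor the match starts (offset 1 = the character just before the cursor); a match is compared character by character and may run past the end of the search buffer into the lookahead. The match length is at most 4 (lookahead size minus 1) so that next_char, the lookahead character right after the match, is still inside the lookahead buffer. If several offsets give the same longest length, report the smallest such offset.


Try each offset into the search buffer:
  offset=1 (pos 7, char 'b'): match length 0
  offset=2 (pos 6, char 'c'): match length 0
  offset=3 (pos 5, char 'a'): match length 3
  offset=4 (pos 4, char 'c'): match length 0
  offset=5 (pos 3, char 'c'): match length 0
  offset=6 (pos 2, char 'c'): match length 0
  offset=7 (pos 1, char 'b'): match length 0
  offset=8 (pos 0, char 'b'): match length 0
Longest match has length 3 at offset 3.
next_char = character at position 8 + 3 = 11 -> 'b'

Best match: offset=3, length=3 (matching 'acb' starting at position 5)
LZ77 triple: (3, 3, 'b')


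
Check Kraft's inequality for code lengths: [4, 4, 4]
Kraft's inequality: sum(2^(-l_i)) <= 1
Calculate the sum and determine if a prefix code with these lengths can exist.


Sum = 2^(-4) + 2^(-4) + 2^(-4)
    = 0.0625 + 0.0625 + 0.0625
    = 3/16 = 0.1875
Since 0.1875 <= 1, Kraft's inequality IS satisfied.
A prefix code with these lengths CAN exist.

Kraft sum = 0.1875. Satisfied.


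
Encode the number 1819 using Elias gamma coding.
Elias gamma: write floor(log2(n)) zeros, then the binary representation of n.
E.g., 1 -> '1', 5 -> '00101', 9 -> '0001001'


num_bits = floor(log2(1819)) + 1 = 11
leading_zeros = num_bits - 1 = 10
binary(1819) = 11100011011

Elias gamma(1819) = '0000000000' + '11100011011' = 000000000011100011011 (21 bits)


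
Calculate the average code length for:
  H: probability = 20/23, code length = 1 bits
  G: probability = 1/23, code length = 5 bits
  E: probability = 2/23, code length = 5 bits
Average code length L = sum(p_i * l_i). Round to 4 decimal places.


Weighted contributions p_i * l_i:
  H: (20/23) * 1 = 20/23
  G: (1/23) * 5 = 5/23
  E: (2/23) * 5 = 10/23
Sum = (20 + 5 + 10)/23 = 35/23

L = 35/23 = 1.5217 bits/symbol


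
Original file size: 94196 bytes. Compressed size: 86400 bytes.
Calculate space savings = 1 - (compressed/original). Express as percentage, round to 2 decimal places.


ratio = compressed/original = 86400/94196 = 0.917236
savings = 1 - ratio = 1 - 0.917236 = 0.082764
as a percentage: 0.082764 * 100 = 8.28%

Space savings = 1 - 86400/94196 = 8.28%


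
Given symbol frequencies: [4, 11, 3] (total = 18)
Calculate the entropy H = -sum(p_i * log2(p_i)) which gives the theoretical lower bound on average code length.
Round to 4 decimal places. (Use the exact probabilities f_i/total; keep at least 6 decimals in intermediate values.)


Per-symbol terms -p_i * log2(p_i) with p_i = f_i/18:
  p = 4/18 = 0.222222: log2(p) = -2.169925, -p*log2(p) = 0.482206
  p = 11/18 = 0.611111: log2(p) = -0.710493, -p*log2(p) = 0.434190
  p = 3/18 = 0.166667: log2(p) = -2.584963, -p*log2(p) = 0.430827
H = 0.482206 + 0.434190 + 0.430827 = 1.347223

H = 1.3472 bits/symbol


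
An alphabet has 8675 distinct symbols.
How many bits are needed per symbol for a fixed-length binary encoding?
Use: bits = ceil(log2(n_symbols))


log2(8675) = 13.0826
Bracket: 2^13 = 8192 < 8675 <= 2^14 = 16384
So ceil(log2(8675)) = 14

bits = ceil(log2(8675)) = ceil(13.0826) = 14 bits


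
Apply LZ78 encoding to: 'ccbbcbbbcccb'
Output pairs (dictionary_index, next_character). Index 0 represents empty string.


LZ78 encoding steps:
Dictionary: {0: ''}
Step 1: w='' (idx 0), next='c' -> output (0, 'c'), add 'c' as idx 1
Step 2: w='c' (idx 1), next='b' -> output (1, 'b'), add 'cb' as idx 2
Step 3: w='' (idx 0), next='b' -> output (0, 'b'), add 'b' as idx 3
Step 4: w='cb' (idx 2), next='b' -> output (2, 'b'), add 'cbb' as idx 4
Step 5: w='b' (idx 3), next='c' -> output (3, 'c'), add 'bc' as idx 5
Step 6: w='c' (idx 1), next='c' -> output (1, 'c'), add 'cc' as idx 6
Step 7: w='b' (idx 3), end of input -> output (3, '')


Encoded: [(0, 'c'), (1, 'b'), (0, 'b'), (2, 'b'), (3, 'c'), (1, 'c'), (3, '')]


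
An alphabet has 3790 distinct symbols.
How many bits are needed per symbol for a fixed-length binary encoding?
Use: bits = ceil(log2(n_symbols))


log2(3790) = 11.888
Bracket: 2^11 = 2048 < 3790 <= 2^12 = 4096
So ceil(log2(3790)) = 12

bits = ceil(log2(3790)) = ceil(11.888) = 12 bits


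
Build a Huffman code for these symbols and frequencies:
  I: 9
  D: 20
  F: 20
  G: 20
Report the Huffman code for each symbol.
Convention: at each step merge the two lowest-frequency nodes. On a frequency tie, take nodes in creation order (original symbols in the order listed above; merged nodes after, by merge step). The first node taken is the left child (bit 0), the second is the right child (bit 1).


Huffman tree construction:
Step 1: Merge I(9) + D(20) = 29
Step 2: Merge F(20) + G(20) = 40
Step 3: Merge (I+D)(29) + (F+G)(40) = 69
Read each symbol's code off the tree from the root (left child = 0, right child = 1).

Codes:
  I: 00 (length 2)
  D: 01 (length 2)
  F: 10 (length 2)
  G: 11 (length 2)
Average code length: 138/69 = 2.0000 bits/symbol


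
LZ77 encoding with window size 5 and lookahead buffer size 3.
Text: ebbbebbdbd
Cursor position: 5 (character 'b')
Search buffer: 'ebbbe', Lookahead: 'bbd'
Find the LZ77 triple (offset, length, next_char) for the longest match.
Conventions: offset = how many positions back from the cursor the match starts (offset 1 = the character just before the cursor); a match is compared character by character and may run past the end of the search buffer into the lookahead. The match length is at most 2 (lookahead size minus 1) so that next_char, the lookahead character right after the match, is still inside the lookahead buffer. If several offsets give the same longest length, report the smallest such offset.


Try each offset into the search buffer:
  offset=1 (pos 4, char 'e'): match length 0
  offset=2 (pos 3, char 'b'): match length 1
  offset=3 (pos 2, char 'b'): match length 2
  offset=4 (pos 1, char 'b'): match length 2
  offset=5 (pos 0, char 'e'): match length 0
Longest match has length 2, found at offsets 3, 4; take the smallest, offset 3.
next_char = character at position 5 + 2 = 7 -> 'd'

Best match: offset=3, length=2 (matching 'bb' starting at position 2)
LZ77 triple: (3, 2, 'd')


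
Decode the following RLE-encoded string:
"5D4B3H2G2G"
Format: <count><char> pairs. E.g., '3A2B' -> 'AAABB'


Expanding each <count><char> pair:
  5D -> 'DDDDD'
  4B -> 'BBBB'
  3H -> 'HHH'
  2G -> 'GG'
  2G -> 'GG'

Decoded = DDDDDBBBBHHHGGGG


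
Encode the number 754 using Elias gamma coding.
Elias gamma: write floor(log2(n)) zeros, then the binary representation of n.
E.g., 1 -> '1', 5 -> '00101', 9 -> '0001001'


num_bits = floor(log2(754)) + 1 = 10
leading_zeros = num_bits - 1 = 9
binary(754) = 1011110010

Elias gamma(754) = '000000000' + '1011110010' = 0000000001011110010 (19 bits)


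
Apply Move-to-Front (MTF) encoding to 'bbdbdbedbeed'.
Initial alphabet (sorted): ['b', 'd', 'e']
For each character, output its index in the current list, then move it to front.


MTF encoding:
'b': index 0 in ['b', 'd', 'e'] -> ['b', 'd', 'e']
'b': index 0 in ['b', 'd', 'e'] -> ['b', 'd', 'e']
'd': index 1 in ['b', 'd', 'e'] -> ['d', 'b', 'e']
'b': index 1 in ['d', 'b', 'e'] -> ['b', 'd', 'e']
'd': index 1 in ['b', 'd', 'e'] -> ['d', 'b', 'e']
'b': index 1 in ['d', 'b', 'e'] -> ['b', 'd', 'e']
'e': index 2 in ['b', 'd', 'e'] -> ['e', 'b', 'd']
'd': index 2 in ['e', 'b', 'd'] -> ['d', 'e', 'b']
'b': index 2 in ['d', 'e', 'b'] -> ['b', 'd', 'e']
'e': index 2 in ['b', 'd', 'e'] -> ['e', 'b', 'd']
'e': index 0 in ['e', 'b', 'd'] -> ['e', 'b', 'd']
'd': index 2 in ['e', 'b', 'd'] -> ['d', 'e', 'b']


Output: [0, 0, 1, 1, 1, 1, 2, 2, 2, 2, 0, 2]


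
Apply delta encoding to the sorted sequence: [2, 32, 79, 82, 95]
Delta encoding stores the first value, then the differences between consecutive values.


First value: 2
Deltas:
  32 - 2 = 30
  79 - 32 = 47
  82 - 79 = 3
  95 - 82 = 13


Delta encoded: [2, 30, 47, 3, 13]


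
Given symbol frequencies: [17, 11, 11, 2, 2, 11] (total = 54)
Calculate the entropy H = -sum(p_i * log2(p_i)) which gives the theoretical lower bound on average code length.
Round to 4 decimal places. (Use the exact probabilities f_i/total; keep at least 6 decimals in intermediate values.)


Per-symbol terms -p_i * log2(p_i) with p_i = f_i/54:
  p = 17/54 = 0.314815: log2(p) = -1.667425, -p*log2(p) = 0.524930
  p = 11/54 = 0.203704: log2(p) = -2.295456, -p*log2(p) = 0.467593
  p = 11/54 = 0.203704: log2(p) = -2.295456, -p*log2(p) = 0.467593
  p = 2/54 = 0.037037: log2(p) = -4.754888, -p*log2(p) = 0.176107
  p = 2/54 = 0.037037: log2(p) = -4.754888, -p*log2(p) = 0.176107
  p = 11/54 = 0.203704: log2(p) = -2.295456, -p*log2(p) = 0.467593
H = 0.524930 + 0.467593 + 0.467593 + 0.176107 + 0.176107 + 0.467593 = 2.279923

H = 2.2799 bits/symbol


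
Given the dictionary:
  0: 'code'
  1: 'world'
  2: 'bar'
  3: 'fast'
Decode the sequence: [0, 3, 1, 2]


Look up each index in the dictionary:
  0 -> 'code'
  3 -> 'fast'
  1 -> 'world'
  2 -> 'bar'

Decoded: "code fast world bar"


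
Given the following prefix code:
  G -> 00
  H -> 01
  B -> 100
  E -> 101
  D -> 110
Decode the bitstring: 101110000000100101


Decoding step by step:
Bits 101 -> E
Bits 110 -> D
Bits 00 -> G
Bits 00 -> G
Bits 00 -> G
Bits 100 -> B
Bits 101 -> E


Decoded message: EDGGGBE


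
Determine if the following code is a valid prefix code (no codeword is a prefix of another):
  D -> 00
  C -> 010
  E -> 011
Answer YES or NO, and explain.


Checking each pair (does one codeword prefix another?):
  D='00' vs C='010': no prefix
  D='00' vs E='011': no prefix
  C='010' vs D='00': no prefix
  C='010' vs E='011': no prefix
  E='011' vs D='00': no prefix
  E='011' vs C='010': no prefix
No violation found over all pairs.

YES -- this is a valid prefix code. No codeword is a prefix of any other codeword.


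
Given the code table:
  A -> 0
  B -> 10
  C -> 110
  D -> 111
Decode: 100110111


Decoding:
10 -> B
0 -> A
110 -> C
111 -> D


Result: BACD


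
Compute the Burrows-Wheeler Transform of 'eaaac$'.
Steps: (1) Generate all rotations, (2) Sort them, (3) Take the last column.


Rotations (sorted):
  0: $eaaac -> last char: c
  1: aaac$e -> last char: e
  2: aac$ea -> last char: a
  3: ac$eaa -> last char: a
  4: c$eaaa -> last char: a
  5: eaaac$ -> last char: $


BWT = ceaaa$


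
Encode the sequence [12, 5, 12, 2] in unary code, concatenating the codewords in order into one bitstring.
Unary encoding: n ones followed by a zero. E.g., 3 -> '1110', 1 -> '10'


Encode each number as n ones followed by a terminating 0:
  12 -> 1111111111110 (13 bits)
  5 -> 111110 (6 bits)
  12 -> 1111111111110 (13 bits)
  2 -> 110 (3 bits)
Total length = 13 + 6 + 13 + 3 = 35 bits.

Unary([12, 5, 12, 2]) = 11111111111101111101111111111110110 (35 bits)


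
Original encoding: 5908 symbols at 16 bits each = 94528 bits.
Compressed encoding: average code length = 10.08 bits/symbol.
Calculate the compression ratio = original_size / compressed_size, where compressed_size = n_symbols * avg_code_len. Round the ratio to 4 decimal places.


original_size = n_symbols * orig_bits = 5908 * 16 = 94528 bits
compressed_size = n_symbols * avg_code_len = 5908 * 10.08 = 59552.64 bits
ratio = original_size / compressed_size = 94528 / 59552.64 = 1.5873

Compression ratio = 1.5873


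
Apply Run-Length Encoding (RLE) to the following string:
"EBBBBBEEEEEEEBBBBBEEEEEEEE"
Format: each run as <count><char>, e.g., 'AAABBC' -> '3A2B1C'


Scanning runs left to right:
  i=0: run of 'E' x 1 -> '1E'
  i=1: run of 'B' x 5 -> '5B'
  i=6: run of 'E' x 7 -> '7E'
  i=13: run of 'B' x 5 -> '5B'
  i=18: run of 'E' x 8 -> '8E'

RLE = 1E5B7E5B8E


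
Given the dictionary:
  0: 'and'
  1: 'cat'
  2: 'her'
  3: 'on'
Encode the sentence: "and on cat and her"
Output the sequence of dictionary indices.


Look up each word in the dictionary:
  'and' -> 0
  'on' -> 3
  'cat' -> 1
  'and' -> 0
  'her' -> 2

Encoded: [0, 3, 1, 0, 2]


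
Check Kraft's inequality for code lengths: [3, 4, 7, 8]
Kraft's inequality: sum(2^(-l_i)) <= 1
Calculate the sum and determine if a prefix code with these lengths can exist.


Sum = 2^(-3) + 2^(-4) + 2^(-7) + 2^(-8)
    = 0.125 + 0.0625 + 0.0078125 + 0.00390625
    = 51/256 = 0.19921875
Since 0.19921875 <= 1, Kraft's inequality IS satisfied.
A prefix code with these lengths CAN exist.

Kraft sum = 0.19921875. Satisfied.


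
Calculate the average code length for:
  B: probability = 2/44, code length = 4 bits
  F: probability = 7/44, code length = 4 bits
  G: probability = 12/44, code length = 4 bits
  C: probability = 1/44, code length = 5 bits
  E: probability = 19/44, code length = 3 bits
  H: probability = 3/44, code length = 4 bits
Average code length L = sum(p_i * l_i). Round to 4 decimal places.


Weighted contributions p_i * l_i:
  B: (2/44) * 4 = 8/44
  F: (7/44) * 4 = 28/44
  G: (12/44) * 4 = 48/44
  C: (1/44) * 5 = 5/44
  E: (19/44) * 3 = 57/44
  H: (3/44) * 4 = 12/44
Sum = (8 + 28 + 48 + 5 + 57 + 12)/44 = 158/44

L = 158/44 = 3.5909 bits/symbol


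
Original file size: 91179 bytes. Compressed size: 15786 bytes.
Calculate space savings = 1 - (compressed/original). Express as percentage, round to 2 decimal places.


ratio = compressed/original = 15786/91179 = 0.173132
savings = 1 - ratio = 1 - 0.173132 = 0.826868
as a percentage: 0.826868 * 100 = 82.69%

Space savings = 1 - 15786/91179 = 82.69%


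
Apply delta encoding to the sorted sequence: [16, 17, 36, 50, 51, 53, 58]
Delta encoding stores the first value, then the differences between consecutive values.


First value: 16
Deltas:
  17 - 16 = 1
  36 - 17 = 19
  50 - 36 = 14
  51 - 50 = 1
  53 - 51 = 2
  58 - 53 = 5


Delta encoded: [16, 1, 19, 14, 1, 2, 5]
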